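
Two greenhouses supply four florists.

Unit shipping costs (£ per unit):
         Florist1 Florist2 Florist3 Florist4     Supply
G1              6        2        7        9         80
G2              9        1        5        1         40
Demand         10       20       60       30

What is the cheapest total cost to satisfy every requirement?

One minimum-cost allocation:
  G1–Florist1: 10 × £6 = £60
  G1–Florist2: 20 × £2 = £40
  G1–Florist3: 50 × £7 = £350
  G2–Florist3: 10 × £5 = £50
  G2–Florist4: 30 × £1 = £30
Total = 60 + 40 + 350 + 50 + 30 = £530.
(Supply check: G1 ships 80; G2 ships 40.)

530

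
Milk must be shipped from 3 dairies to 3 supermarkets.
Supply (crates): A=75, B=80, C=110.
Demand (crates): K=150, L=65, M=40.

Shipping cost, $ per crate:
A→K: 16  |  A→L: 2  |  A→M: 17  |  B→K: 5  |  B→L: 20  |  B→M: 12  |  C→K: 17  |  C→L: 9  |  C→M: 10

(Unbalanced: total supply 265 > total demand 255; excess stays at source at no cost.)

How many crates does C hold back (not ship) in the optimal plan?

10

An optimal plan:
  A–K: 10 × $16 = $160
  A–L: 65 × $2 = $130
  B–K: 80 × $5 = $400
  C–K: 60 × $17 = $1020
  C–M: 40 × $10 = $400
Total cost = $2110.
C ships 100 of its 110, leaving 10.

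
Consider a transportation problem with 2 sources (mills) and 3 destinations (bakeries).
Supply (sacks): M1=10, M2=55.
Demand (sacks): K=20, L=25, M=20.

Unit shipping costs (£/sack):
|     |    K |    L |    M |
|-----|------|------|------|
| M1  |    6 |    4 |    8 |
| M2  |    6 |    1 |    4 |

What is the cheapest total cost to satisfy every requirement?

225

One minimum-cost allocation:
  M1→K: 10 × £6 = £60
  M2→K: 10 × £6 = £60
  M2→L: 25 × £1 = £25
  M2→M: 20 × £4 = £80
Total = 60 + 60 + 25 + 80 = £225.
(Supply check: M1 ships 10; M2 ships 55.)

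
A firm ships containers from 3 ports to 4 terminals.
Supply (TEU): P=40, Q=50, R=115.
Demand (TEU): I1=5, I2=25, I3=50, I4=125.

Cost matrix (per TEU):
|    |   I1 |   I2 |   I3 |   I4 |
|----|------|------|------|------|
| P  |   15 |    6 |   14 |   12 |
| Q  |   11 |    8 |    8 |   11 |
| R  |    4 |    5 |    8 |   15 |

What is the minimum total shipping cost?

Optimal allocation:
  P–I4: 40 × 12 = 480
  Q–I4: 50 × 11 = 550
  R–I1: 5 × 4 = 20
  R–I2: 25 × 5 = 125
  R–I3: 50 × 8 = 400
  R–I4: 35 × 15 = 525
Total = 480 + 550 + 20 + 125 + 400 + 525 = 2100.
(Supply check: P ships 40; Q ships 50; R ships 115.)

2100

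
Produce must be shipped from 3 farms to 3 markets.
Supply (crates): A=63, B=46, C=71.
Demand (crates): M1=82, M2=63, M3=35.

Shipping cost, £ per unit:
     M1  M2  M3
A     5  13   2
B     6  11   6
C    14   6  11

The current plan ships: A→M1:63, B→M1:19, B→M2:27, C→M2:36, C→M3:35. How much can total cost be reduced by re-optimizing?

Current plan cost = 63·5 + 19·6 + 27·11 + 36·6 + 35·11 = £1327.
Optimal plan:
  A->M1: 28 × £5 = £140
  A->M3: 35 × £2 = £70
  B->M1: 46 × £6 = £276
  C->M1: 8 × £14 = £112
  C->M2: 63 × £6 = £378
Optimal cost = £976.
Saving = 1327 − 976 = £351.

351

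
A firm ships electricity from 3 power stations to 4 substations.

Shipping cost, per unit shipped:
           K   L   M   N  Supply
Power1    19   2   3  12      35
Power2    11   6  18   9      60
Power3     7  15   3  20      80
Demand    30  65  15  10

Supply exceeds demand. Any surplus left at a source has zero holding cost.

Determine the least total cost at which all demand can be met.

595

An optimal shipping plan:
  Power1–L: 35 MWh
  Power2–L: 30 MWh
  Power2–N: 10 MWh
  Power3–K: 30 MWh
  Power3–M: 15 MWh
Total cost = 595.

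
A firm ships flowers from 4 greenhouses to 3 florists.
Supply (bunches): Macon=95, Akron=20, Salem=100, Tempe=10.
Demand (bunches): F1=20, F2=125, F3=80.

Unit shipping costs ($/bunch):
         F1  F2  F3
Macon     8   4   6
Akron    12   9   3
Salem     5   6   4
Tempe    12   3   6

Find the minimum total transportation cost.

An optimal shipping plan:
  Macon–F2: 95 × $4 = $380
  Akron–F3: 20 × $3 = $60
  Salem–F1: 20 × $5 = $100
  Salem–F2: 20 × $6 = $120
  Salem–F3: 60 × $4 = $240
  Tempe–F2: 10 × $3 = $30
Total = 380 + 60 + 100 + 120 + 240 + 30 = $930.

930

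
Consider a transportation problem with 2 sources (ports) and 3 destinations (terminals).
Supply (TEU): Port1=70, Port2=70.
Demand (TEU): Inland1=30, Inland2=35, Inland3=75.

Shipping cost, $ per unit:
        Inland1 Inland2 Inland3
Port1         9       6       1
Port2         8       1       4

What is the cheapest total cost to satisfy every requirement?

365

A cheapest plan:
  Port1->Inland3: 70 × $1 = $70
  Port2->Inland1: 30 × $8 = $240
  Port2->Inland2: 35 × $1 = $35
  Port2->Inland3: 5 × $4 = $20
Total = 70 + 240 + 35 + 20 = $365.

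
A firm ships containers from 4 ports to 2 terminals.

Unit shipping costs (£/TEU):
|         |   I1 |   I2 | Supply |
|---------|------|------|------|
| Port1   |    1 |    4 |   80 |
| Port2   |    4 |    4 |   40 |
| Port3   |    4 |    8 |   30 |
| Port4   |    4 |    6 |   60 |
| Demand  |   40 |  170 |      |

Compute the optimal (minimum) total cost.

930

One minimum-cost allocation:
  Port1->I1: 10 × £1 = £10
  Port1->I2: 70 × £4 = £280
  Port2->I2: 40 × £4 = £160
  Port3->I1: 30 × £4 = £120
  Port4->I2: 60 × £6 = £360
Total = 10 + 280 + 160 + 120 + 360 = £930.
(Supply check: Port1 ships 80; Port2 ships 40; Port3 ships 30; Port4 ships 60.)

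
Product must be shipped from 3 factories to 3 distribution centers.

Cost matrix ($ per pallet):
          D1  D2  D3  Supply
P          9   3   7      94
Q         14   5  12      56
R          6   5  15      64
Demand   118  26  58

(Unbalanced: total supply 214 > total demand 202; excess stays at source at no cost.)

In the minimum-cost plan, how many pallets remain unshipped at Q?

An optimal plan:
  P to D1: 36 pallets
  P to D3: 58 pallets
  Q to D1: 18 pallets
  Q to D2: 26 pallets
  R to D1: 64 pallets
Total cost = $1496.
Q ships 44 of its 56, leaving 12.

12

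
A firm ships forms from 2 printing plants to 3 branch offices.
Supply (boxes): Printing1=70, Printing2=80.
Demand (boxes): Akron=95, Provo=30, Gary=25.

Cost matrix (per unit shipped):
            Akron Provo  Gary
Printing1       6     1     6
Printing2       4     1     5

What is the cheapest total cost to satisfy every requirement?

One minimum-cost allocation:
  Printing1→Akron: 15 × 6 = 90
  Printing1→Provo: 30 × 1 = 30
  Printing1→Gary: 25 × 6 = 150
  Printing2→Akron: 80 × 4 = 320
Total = 90 + 30 + 150 + 320 = 590.
(Supply check: Printing1 ships 70; Printing2 ships 80.)

590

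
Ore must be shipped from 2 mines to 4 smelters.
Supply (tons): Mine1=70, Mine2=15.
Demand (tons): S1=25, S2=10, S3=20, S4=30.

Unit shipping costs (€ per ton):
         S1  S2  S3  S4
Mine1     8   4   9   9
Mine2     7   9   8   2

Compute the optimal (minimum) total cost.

585

A cheapest plan:
  Mine1–S1: 25 × €8 = €200
  Mine1–S2: 10 × €4 = €40
  Mine1–S3: 20 × €9 = €180
  Mine1–S4: 15 × €9 = €135
  Mine2–S4: 15 × €2 = €30
Total = 200 + 40 + 180 + 135 + 30 = €585.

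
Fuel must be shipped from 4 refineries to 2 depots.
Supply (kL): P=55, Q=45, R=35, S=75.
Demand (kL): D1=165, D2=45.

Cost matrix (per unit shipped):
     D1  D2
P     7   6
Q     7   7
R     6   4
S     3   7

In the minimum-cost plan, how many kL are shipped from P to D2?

10

Solving gives:
  P→D1: 45 × 7 = 315
  P→D2: 10 × 6 = 60
  Q→D1: 45 × 7 = 315
  R→D2: 35 × 4 = 140
  S→D1: 75 × 3 = 225
Total cost = 1055.
So P→D2 carries 10 kL.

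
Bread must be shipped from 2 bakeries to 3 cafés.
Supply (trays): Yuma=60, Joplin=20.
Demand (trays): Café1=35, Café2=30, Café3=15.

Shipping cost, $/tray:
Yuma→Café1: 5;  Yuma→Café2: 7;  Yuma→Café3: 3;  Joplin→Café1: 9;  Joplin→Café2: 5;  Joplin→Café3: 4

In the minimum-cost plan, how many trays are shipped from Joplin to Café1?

0

Optimal shipments:
  Yuma to Café1: 35 × $5 = $175
  Yuma to Café2: 10 × $7 = $70
  Yuma to Café3: 15 × $3 = $45
  Joplin to Café2: 20 × $5 = $100
Total cost = $390.
The route Joplin→Café1 is not used.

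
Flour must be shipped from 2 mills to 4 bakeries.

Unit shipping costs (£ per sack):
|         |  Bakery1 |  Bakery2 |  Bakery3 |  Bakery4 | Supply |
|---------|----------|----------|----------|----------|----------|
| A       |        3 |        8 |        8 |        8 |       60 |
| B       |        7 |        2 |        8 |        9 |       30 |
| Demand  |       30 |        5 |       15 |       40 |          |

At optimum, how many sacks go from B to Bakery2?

5

Optimal shipments:
  A–Bakery1: 30 × £3 = £90
  A–Bakery4: 30 × £8 = £240
  B–Bakery2: 5 × £2 = £10
  B–Bakery3: 15 × £8 = £120
  B–Bakery4: 10 × £9 = £90
Total cost = £550.
So B→Bakery2 carries 5 sacks.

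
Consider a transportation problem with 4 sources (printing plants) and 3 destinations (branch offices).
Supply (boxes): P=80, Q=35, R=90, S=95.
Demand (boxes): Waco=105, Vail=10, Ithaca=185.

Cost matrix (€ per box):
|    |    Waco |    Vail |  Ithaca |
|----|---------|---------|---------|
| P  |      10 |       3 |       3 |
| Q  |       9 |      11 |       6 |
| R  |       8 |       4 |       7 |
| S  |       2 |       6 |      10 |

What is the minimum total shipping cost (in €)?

1250

One minimum-cost allocation:
  P–Ithaca: 80 × €3 = €240
  Q–Ithaca: 35 × €6 = €210
  R–Waco: 10 × €8 = €80
  R–Vail: 10 × €4 = €40
  R–Ithaca: 70 × €7 = €490
  S–Waco: 95 × €2 = €190
Total = 240 + 210 + 80 + 40 + 490 + 190 = €1250.
(Supply check: P ships 80; Q ships 35; R ships 90; S ships 95.)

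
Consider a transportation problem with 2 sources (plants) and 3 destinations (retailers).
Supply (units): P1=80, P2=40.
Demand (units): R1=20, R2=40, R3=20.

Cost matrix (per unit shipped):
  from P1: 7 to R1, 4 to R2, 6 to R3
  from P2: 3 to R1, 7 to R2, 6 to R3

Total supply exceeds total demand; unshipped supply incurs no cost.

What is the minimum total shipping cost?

340

One minimum-cost allocation:
  P1 to R2: 40 × 4 = 160
  P1 to R3: 20 × 6 = 120
  P2 to R1: 20 × 3 = 60
Total = 160 + 120 + 60 = 340.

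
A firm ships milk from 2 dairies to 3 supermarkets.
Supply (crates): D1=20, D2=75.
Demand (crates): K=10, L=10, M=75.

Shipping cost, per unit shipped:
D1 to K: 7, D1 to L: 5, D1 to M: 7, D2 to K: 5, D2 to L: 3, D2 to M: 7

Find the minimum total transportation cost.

605

An optimal shipping plan:
  D1→M: 20 crates
  D2→K: 10 crates
  D2→L: 10 crates
  D2→M: 55 crates
Total cost = 605.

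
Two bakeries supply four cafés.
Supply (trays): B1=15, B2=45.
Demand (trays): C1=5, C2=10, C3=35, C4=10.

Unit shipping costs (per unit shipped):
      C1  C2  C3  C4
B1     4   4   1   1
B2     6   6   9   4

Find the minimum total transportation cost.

An optimal shipping plan:
  B1->C3: 15 × 1 = 15
  B2->C1: 5 × 6 = 30
  B2->C2: 10 × 6 = 60
  B2->C3: 20 × 9 = 180
  B2->C4: 10 × 4 = 40
Total = 15 + 30 + 60 + 180 + 40 = 325.
(Supply check: B1 ships 15; B2 ships 45.)

325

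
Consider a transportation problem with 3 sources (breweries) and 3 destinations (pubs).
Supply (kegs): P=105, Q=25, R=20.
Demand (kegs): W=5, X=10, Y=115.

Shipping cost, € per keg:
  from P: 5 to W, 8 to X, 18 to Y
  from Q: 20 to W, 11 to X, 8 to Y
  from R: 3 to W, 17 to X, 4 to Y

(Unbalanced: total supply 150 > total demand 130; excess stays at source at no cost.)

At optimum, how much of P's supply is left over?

An optimal plan:
  P–W: 5 × €5 = €25
  P–X: 10 × €8 = €80
  P–Y: 70 × €18 = €1260
  Q–Y: 25 × €8 = €200
  R–Y: 20 × €4 = €80
Total cost = €1645.
P ships 85 of its 105, leaving 20.

20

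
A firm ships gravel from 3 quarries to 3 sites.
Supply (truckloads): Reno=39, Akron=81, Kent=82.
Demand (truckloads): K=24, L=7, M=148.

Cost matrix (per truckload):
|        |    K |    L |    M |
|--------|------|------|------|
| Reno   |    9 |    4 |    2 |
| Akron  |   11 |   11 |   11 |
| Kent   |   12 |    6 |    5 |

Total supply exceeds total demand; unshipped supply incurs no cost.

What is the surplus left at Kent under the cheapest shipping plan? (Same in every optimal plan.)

0

An optimal plan:
  Reno->M: 39 × 2 = 78
  Akron->K: 24 × 11 = 264
  Akron->L: 7 × 11 = 77
  Akron->M: 27 × 11 = 297
  Kent->M: 82 × 5 = 410
Total cost = 1126.
Kent ships 82 of its 82, leaving 0.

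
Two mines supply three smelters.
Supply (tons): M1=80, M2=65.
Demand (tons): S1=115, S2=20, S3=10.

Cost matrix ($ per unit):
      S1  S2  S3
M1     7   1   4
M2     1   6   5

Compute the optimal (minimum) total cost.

475

A cheapest plan:
  M1 to S1: 50 × $7 = $350
  M1 to S2: 20 × $1 = $20
  M1 to S3: 10 × $4 = $40
  M2 to S1: 65 × $1 = $65
Total = 350 + 20 + 40 + 65 = $475.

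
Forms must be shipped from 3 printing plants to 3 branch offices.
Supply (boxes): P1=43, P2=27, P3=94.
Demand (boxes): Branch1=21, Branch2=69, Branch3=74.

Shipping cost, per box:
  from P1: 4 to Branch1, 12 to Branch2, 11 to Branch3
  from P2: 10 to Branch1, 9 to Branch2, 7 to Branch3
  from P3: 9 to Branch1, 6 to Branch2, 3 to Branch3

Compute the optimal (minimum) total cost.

One minimum-cost allocation:
  P1–Branch1: 21 × 4 = 84
  P1–Branch2: 22 × 12 = 264
  P2–Branch2: 27 × 9 = 243
  P3–Branch2: 20 × 6 = 120
  P3–Branch3: 74 × 3 = 222
Total = 84 + 264 + 243 + 120 + 222 = 933.

933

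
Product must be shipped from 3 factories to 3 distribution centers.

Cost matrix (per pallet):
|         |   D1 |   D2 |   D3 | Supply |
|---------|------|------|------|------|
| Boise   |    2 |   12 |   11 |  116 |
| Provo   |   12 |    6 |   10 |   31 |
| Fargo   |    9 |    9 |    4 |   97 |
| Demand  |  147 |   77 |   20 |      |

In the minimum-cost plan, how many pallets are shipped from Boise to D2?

0

Optimal shipments:
  Boise→D1: 116 × 2 = 232
  Provo→D2: 31 × 6 = 186
  Fargo→D1: 31 × 9 = 279
  Fargo→D2: 46 × 9 = 414
  Fargo→D3: 20 × 4 = 80
Total cost = 1191.
The route Boise→D2 is not used.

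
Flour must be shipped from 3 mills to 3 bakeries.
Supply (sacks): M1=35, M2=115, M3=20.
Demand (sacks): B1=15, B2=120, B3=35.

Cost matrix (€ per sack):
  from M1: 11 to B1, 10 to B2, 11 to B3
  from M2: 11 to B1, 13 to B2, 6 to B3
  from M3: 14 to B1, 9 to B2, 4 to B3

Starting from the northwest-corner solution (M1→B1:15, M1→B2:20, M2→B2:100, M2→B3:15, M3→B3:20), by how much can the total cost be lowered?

Current plan cost = 15·11 + 20·10 + 100·13 + 15·6 + 20·4 = €1835.
Optimal plan:
  M1->B2: 35 × €10 = €350
  M2->B1: 15 × €11 = €165
  M2->B2: 65 × €13 = €845
  M2->B3: 35 × €6 = €210
  M3->B2: 20 × €9 = €180
Optimal cost = €1750.
Saving = 1835 − 1750 = €85.

85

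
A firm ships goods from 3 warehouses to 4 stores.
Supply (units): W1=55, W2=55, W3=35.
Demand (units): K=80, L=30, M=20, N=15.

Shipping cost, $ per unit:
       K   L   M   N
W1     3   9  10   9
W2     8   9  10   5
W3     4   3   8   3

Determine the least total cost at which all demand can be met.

Optimal allocation:
  W1 to K: 55 × $3 = $165
  W2 to K: 20 × $8 = $160
  W2 to M: 20 × $10 = $200
  W2 to N: 15 × $5 = $75
  W3 to K: 5 × $4 = $20
  W3 to L: 30 × $3 = $90
Total = 165 + 160 + 200 + 75 + 20 + 90 = $710.

710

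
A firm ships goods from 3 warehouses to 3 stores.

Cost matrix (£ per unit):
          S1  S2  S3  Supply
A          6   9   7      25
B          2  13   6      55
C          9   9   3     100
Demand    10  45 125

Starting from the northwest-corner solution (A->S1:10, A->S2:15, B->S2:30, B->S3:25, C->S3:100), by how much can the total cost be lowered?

100

Current plan cost = 10·6 + 15·9 + 30·13 + 25·6 + 100·3 = £1035.
Optimal plan:
  A to S2: 25 units
  B to S1: 10 units
  B to S3: 45 units
  C to S2: 20 units
  C to S3: 80 units
Optimal cost = £935.
Saving = 1035 − 935 = £100.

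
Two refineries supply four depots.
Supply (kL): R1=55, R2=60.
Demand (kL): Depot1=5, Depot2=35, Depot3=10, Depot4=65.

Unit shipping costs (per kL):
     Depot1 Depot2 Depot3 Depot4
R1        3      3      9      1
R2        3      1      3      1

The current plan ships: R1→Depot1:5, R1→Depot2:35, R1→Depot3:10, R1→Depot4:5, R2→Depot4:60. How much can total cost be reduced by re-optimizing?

130

Current plan cost = 5·3 + 35·3 + 10·9 + 5·1 + 60·1 = 275.
Optimal plan:
  R1->Depot1: 5 × 3 = 15
  R1->Depot4: 50 × 1 = 50
  R2->Depot2: 35 × 1 = 35
  R2->Depot3: 10 × 3 = 30
  R2->Depot4: 15 × 1 = 15
Optimal cost = 145.
Saving = 275 − 145 = 130.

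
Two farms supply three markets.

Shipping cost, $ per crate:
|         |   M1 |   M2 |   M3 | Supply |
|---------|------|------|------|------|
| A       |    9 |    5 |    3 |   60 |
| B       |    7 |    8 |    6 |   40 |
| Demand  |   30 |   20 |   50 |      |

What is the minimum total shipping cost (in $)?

490

A cheapest plan:
  A–M2: 20 × $5 = $100
  A–M3: 40 × $3 = $120
  B–M1: 30 × $7 = $210
  B–M3: 10 × $6 = $60
Total = 100 + 120 + 210 + 60 = $490.
(Supply check: A ships 60; B ships 40.)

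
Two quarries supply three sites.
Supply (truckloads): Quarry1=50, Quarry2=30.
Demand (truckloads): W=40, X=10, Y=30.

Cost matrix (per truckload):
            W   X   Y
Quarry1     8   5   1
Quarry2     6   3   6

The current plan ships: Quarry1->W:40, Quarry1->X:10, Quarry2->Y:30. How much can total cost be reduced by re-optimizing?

Current plan cost = 40·8 + 10·5 + 30·6 = 550.
Optimal plan:
  Quarry1 to W: 10 × 8 = 80
  Quarry1 to X: 10 × 5 = 50
  Quarry1 to Y: 30 × 1 = 30
  Quarry2 to W: 30 × 6 = 180
Optimal cost = 340.
Saving = 550 − 340 = 210.

210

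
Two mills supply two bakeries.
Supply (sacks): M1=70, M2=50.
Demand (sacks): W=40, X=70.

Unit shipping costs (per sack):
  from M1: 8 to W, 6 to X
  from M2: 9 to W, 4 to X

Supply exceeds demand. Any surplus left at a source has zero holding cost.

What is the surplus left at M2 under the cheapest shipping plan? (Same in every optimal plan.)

Minimum-cost shipments:
  M1–W: 40 sacks
  M1–X: 20 sacks
  M2–X: 50 sacks
Total cost = 640.
M2 ships 50 of its 50, leaving 0.

0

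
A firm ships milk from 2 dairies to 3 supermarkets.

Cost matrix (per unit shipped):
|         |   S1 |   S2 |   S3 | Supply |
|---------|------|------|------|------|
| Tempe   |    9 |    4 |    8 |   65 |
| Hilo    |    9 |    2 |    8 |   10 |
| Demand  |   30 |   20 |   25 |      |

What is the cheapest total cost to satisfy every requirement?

530

An optimal shipping plan:
  Tempe–S1: 30 × 9 = 270
  Tempe–S2: 10 × 4 = 40
  Tempe–S3: 25 × 8 = 200
  Hilo–S2: 10 × 2 = 20
Total = 270 + 40 + 200 + 20 = 530.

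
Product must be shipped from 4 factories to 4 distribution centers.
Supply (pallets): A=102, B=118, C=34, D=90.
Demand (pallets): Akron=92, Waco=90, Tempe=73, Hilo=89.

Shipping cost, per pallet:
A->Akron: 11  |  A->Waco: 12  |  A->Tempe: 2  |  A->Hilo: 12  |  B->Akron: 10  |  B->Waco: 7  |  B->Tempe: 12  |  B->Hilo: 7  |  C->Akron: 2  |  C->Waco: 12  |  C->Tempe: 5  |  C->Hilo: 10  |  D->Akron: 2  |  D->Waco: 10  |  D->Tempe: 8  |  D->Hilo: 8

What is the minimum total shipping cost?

One minimum-cost allocation:
  A–Waco: 29 pallets
  A–Tempe: 73 pallets
  B–Waco: 61 pallets
  B–Hilo: 57 pallets
  C–Akron: 34 pallets
  D–Akron: 58 pallets
  D–Hilo: 32 pallets
Total cost = 1760.
(Supply check: A ships 102; B ships 118; C ships 34; D ships 90.)

1760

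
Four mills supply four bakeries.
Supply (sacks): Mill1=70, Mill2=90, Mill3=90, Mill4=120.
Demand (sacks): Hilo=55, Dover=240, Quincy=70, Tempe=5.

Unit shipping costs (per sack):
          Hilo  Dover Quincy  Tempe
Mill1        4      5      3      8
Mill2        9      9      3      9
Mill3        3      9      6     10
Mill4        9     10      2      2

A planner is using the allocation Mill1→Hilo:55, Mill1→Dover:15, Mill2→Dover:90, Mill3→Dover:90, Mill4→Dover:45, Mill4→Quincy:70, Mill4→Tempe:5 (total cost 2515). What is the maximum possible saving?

Current plan cost = 55·4 + 15·5 + 90·9 + 90·9 + 45·10 + 70·2 + 5·2 = 2515.
Optimal plan:
  Mill1→Dover: 70 × 5 = 350
  Mill2→Dover: 90 × 9 = 810
  Mill3→Hilo: 55 × 3 = 165
  Mill3→Dover: 35 × 9 = 315
  Mill4→Dover: 45 × 10 = 450
  Mill4→Quincy: 70 × 2 = 140
  Mill4→Tempe: 5 × 2 = 10
Optimal cost = 2240.
Saving = 2515 − 2240 = 275.

275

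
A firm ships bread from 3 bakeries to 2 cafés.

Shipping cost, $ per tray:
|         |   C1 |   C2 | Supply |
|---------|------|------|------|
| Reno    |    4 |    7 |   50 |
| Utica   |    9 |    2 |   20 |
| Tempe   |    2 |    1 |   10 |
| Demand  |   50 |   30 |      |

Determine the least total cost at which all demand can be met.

An optimal shipping plan:
  Reno to C1: 50 × $4 = $200
  Utica to C2: 20 × $2 = $40
  Tempe to C2: 10 × $1 = $10
Total = 200 + 40 + 10 = $250.

250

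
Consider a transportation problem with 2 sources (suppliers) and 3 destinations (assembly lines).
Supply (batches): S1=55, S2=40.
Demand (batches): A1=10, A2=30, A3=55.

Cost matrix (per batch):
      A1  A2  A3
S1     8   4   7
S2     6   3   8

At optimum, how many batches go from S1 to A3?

Optimal shipments:
  S1→A3: 55 × 7 = 385
  S2→A1: 10 × 6 = 60
  S2→A2: 30 × 3 = 90
Total cost = 535.
So S1→A3 carries 55 batches.

55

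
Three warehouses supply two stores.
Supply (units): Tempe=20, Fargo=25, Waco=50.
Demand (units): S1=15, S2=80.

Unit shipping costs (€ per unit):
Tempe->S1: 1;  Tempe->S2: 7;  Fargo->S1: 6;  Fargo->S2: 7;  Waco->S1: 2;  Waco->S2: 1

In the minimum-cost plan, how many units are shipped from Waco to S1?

The minimum-cost plan:
  Tempe to S1: 15 units
  Tempe to S2: 5 units
  Fargo to S2: 25 units
  Waco to S2: 50 units
Total cost = €275.
The route Waco→S1 is not used.

0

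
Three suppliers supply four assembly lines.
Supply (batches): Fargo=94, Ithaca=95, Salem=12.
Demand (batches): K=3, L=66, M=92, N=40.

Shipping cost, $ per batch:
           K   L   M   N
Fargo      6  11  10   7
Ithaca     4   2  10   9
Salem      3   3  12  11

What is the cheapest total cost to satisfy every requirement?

1350

Optimal allocation:
  Fargo to M: 54 × $10 = $540
  Fargo to N: 40 × $7 = $280
  Ithaca to L: 57 × $2 = $114
  Ithaca to M: 38 × $10 = $380
  Salem to K: 3 × $3 = $9
  Salem to L: 9 × $3 = $27
Total = 540 + 280 + 114 + 380 + 9 + 27 = $1350.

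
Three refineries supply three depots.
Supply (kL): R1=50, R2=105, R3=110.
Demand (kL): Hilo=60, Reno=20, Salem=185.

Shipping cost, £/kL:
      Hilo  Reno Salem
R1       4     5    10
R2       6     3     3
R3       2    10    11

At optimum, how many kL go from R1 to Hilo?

The minimum-cost plan:
  R1–Reno: 20 × £5 = £100
  R1–Salem: 30 × £10 = £300
  R2–Salem: 105 × £3 = £315
  R3–Hilo: 60 × £2 = £120
  R3–Salem: 50 × £11 = £550
Total cost = £1385.
The route R1→Hilo is not used.

0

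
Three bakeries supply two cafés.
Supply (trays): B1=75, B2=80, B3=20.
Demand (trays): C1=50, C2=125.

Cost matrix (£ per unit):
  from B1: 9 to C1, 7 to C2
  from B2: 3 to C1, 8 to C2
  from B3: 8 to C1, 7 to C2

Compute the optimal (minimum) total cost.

1055

Optimal allocation:
  B1->C2: 75 trays
  B2->C1: 50 trays
  B2->C2: 30 trays
  B3->C2: 20 trays
Total cost = £1055.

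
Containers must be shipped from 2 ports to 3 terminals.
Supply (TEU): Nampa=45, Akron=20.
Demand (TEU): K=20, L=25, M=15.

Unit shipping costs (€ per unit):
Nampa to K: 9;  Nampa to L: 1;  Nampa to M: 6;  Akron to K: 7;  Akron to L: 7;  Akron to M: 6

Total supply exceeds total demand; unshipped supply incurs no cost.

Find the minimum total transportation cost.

Optimal allocation:
  Nampa->L: 25 × €1 = €25
  Nampa->M: 15 × €6 = €90
  Akron->K: 20 × €7 = €140
Total = 25 + 90 + 140 = €255.

255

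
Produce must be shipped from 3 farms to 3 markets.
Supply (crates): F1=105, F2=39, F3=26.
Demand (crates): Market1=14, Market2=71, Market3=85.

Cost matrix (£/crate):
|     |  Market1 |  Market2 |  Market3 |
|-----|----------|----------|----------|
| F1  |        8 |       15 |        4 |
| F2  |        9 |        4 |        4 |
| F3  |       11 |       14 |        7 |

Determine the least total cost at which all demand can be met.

An optimal shipping plan:
  F1→Market1: 14 × £8 = £112
  F1→Market2: 6 × £15 = £90
  F1→Market3: 85 × £4 = £340
  F2→Market2: 39 × £4 = £156
  F3→Market2: 26 × £14 = £364
Total = 112 + 90 + 340 + 156 + 364 = £1062.

1062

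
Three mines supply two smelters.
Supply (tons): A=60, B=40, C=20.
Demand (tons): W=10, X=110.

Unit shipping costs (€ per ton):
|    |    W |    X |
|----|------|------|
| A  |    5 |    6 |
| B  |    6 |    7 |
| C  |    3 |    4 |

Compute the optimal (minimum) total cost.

One minimum-cost allocation:
  A→W: 10 tons
  A→X: 50 tons
  B→X: 40 tons
  C→X: 20 tons
Total cost = €710.
(Supply check: A ships 60; B ships 40; C ships 20.)

710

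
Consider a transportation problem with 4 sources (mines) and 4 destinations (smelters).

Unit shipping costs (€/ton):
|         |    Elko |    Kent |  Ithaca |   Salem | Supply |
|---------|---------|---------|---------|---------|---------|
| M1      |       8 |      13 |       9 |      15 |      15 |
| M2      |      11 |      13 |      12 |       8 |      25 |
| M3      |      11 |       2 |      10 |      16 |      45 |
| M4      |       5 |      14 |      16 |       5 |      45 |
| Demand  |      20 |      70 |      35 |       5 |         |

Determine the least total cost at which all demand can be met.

935

A cheapest plan:
  M1–Ithaca: 15 tons
  M2–Kent: 5 tons
  M2–Ithaca: 20 tons
  M3–Kent: 45 tons
  M4–Elko: 20 tons
  M4–Kent: 20 tons
  M4–Salem: 5 tons
Total cost = €935.
(Supply check: M1 ships 15; M2 ships 25; M3 ships 45; M4 ships 45.)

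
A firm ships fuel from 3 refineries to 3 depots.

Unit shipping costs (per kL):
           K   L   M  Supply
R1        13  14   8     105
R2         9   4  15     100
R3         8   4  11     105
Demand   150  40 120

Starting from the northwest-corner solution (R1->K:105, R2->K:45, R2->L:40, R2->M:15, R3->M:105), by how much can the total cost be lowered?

885

Current plan cost = 105·13 + 45·9 + 40·4 + 15·15 + 105·11 = 3310.
Optimal plan:
  R1→M: 105 × 8 = 840
  R2→K: 60 × 9 = 540
  R2→L: 40 × 4 = 160
  R3→K: 90 × 8 = 720
  R3→M: 15 × 11 = 165
Optimal cost = 2425.
Saving = 3310 − 2425 = 885.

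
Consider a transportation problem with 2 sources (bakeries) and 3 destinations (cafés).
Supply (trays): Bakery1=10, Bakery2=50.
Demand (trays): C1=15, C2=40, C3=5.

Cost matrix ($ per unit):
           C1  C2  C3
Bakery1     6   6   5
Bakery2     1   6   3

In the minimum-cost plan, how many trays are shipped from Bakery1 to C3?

0

The minimum-cost plan:
  Bakery1→C2: 10 trays
  Bakery2→C1: 15 trays
  Bakery2→C2: 30 trays
  Bakery2→C3: 5 trays
Total cost = $270.
The route Bakery1→C3 is not used.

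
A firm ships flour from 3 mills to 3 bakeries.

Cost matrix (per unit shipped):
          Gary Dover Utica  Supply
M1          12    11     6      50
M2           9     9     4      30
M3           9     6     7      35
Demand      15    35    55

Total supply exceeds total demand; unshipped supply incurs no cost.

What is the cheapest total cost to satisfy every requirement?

645

Optimal allocation:
  M1→Utica: 40 × 6 = 240
  M2→Gary: 15 × 9 = 135
  M2→Utica: 15 × 4 = 60
  M3→Dover: 35 × 6 = 210
Total = 240 + 135 + 60 + 210 = 645.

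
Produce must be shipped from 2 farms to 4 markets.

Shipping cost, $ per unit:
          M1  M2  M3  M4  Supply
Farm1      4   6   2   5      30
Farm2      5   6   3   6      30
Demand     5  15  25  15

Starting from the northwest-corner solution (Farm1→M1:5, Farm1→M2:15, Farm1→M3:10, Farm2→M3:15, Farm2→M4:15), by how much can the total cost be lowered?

Current plan cost = 5·4 + 15·6 + 10·2 + 15·3 + 15·6 = $265.
Optimal plan:
  Farm1→M1: 5 × $4 = $20
  Farm1→M3: 25 × $2 = $50
  Farm2→M2: 15 × $6 = $90
  Farm2→M4: 15 × $6 = $90
Optimal cost = $250.
Saving = 265 − 250 = $15.

15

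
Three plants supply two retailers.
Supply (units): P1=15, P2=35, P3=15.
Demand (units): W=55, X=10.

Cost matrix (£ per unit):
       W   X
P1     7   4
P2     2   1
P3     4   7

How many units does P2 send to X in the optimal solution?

The minimum-cost plan:
  P1→W: 5 × £7 = £35
  P1→X: 10 × £4 = £40
  P2→W: 35 × £2 = £70
  P3→W: 15 × £4 = £60
Total cost = £205.
The route P2→X is not used.

0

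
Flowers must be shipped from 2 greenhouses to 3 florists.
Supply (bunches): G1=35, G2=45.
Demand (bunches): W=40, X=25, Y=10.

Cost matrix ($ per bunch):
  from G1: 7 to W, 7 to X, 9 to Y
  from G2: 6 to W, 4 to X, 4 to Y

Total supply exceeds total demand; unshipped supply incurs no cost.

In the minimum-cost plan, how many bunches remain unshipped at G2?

An optimal plan:
  G1 to W: 30 bunches
  G2 to W: 10 bunches
  G2 to X: 25 bunches
  G2 to Y: 10 bunches
Total cost = $410.
G2 ships 45 of its 45, leaving 0.

0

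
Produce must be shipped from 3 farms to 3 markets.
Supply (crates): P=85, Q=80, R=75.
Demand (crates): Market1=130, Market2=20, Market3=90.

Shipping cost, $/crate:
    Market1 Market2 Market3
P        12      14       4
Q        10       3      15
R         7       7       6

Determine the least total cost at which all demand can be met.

1520

One minimum-cost allocation:
  P to Market3: 85 × $4 = $340
  Q to Market1: 60 × $10 = $600
  Q to Market2: 20 × $3 = $60
  R to Market1: 70 × $7 = $490
  R to Market3: 5 × $6 = $30
Total = 340 + 600 + 60 + 490 + 30 = $1520.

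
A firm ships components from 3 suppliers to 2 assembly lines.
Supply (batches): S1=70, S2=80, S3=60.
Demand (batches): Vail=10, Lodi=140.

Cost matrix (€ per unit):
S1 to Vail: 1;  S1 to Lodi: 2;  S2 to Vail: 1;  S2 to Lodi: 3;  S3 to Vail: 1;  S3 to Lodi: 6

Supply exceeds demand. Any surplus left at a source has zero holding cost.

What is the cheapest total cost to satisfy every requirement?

360

An optimal shipping plan:
  S1->Lodi: 70 × €2 = €140
  S2->Lodi: 70 × €3 = €210
  S3->Vail: 10 × €1 = €10
Total = 140 + 210 + 10 = €360.
(Supply check: S1 ships 70; S2 ships 70; S3 ships 10.)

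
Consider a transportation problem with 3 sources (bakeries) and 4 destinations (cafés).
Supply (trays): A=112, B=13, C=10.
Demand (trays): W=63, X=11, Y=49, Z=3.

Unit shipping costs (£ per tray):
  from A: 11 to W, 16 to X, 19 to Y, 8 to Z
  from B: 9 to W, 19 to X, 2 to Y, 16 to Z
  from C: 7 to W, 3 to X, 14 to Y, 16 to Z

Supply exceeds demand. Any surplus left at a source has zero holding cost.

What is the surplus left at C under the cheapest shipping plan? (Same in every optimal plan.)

0

An optimal plan:
  A–W: 63 × £11 = £693
  A–X: 1 × £16 = £16
  A–Y: 36 × £19 = £684
  A–Z: 3 × £8 = £24
  B–Y: 13 × £2 = £26
  C–X: 10 × £3 = £30
Total cost = £1473.
C ships 10 of its 10, leaving 0.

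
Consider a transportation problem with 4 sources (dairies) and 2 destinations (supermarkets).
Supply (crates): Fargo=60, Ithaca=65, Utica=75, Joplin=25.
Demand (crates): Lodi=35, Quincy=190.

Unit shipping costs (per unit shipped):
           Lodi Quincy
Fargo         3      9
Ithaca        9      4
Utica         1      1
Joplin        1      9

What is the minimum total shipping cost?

An optimal shipping plan:
  Fargo->Lodi: 10 × 3 = 30
  Fargo->Quincy: 50 × 9 = 450
  Ithaca->Quincy: 65 × 4 = 260
  Utica->Quincy: 75 × 1 = 75
  Joplin->Lodi: 25 × 1 = 25
Total = 30 + 450 + 260 + 75 + 25 = 840.

840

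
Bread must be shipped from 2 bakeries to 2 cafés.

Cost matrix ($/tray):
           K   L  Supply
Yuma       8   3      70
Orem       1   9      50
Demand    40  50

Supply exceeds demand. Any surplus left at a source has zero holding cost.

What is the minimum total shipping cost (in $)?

190

An optimal shipping plan:
  Yuma->L: 50 trays
  Orem->K: 40 trays
Total cost = $190.
(Supply check: Yuma ships 50; Orem ships 40.)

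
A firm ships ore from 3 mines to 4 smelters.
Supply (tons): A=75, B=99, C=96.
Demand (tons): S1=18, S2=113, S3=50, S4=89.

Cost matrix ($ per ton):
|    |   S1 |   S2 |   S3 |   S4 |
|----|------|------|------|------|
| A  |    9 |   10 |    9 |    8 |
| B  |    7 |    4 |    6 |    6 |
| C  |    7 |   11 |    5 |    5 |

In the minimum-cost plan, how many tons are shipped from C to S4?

46

Solving gives:
  A to S1: 18 × $9 = $162
  A to S2: 14 × $10 = $140
  A to S4: 43 × $8 = $344
  B to S2: 99 × $4 = $396
  C to S3: 50 × $5 = $250
  C to S4: 46 × $5 = $230
Total cost = $1522.
So C→S4 carries 46 tons.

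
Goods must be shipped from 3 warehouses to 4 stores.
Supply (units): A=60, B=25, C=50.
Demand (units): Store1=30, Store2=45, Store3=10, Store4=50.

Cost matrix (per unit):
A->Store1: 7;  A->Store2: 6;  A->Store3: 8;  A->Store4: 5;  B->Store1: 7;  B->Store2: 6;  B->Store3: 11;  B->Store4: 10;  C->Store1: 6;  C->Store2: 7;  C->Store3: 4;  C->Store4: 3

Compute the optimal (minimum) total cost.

Optimal allocation:
  A->Store1: 5 × 7 = 35
  A->Store2: 45 × 6 = 270
  A->Store4: 10 × 5 = 50
  B->Store1: 25 × 7 = 175
  C->Store3: 10 × 4 = 40
  C->Store4: 40 × 3 = 120
Total = 35 + 270 + 50 + 175 + 40 + 120 = 690.
(Supply check: A ships 60; B ships 25; C ships 50.)

690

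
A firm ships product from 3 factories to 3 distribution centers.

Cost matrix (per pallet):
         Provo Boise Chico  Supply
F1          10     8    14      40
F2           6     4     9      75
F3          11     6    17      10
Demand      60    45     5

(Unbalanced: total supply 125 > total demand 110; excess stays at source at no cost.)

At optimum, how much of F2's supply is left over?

An optimal plan:
  F1 to Boise: 25 × 8 = 200
  F2 to Provo: 60 × 6 = 360
  F2 to Boise: 10 × 4 = 40
  F2 to Chico: 5 × 9 = 45
  F3 to Boise: 10 × 6 = 60
Total cost = 705.
F2 ships 75 of its 75, leaving 0.

0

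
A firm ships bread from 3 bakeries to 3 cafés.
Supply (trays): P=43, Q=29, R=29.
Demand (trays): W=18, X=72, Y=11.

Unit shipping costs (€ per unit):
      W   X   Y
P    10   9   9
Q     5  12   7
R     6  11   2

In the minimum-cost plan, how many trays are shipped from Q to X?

11

Optimal shipments:
  P→X: 43 × €9 = €387
  Q→W: 18 × €5 = €90
  Q→X: 11 × €12 = €132
  R→X: 18 × €11 = €198
  R→Y: 11 × €2 = €22
Total cost = €829.
So Q→X carries 11 trays.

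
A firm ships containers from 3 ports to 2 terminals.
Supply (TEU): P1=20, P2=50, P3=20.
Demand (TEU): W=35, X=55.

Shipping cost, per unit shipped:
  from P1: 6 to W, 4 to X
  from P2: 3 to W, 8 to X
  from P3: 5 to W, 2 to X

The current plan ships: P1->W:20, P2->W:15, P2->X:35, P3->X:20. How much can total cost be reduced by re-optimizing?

Current plan cost = 20·6 + 15·3 + 35·8 + 20·2 = 485.
Optimal plan:
  P1->X: 20 × 4 = 80
  P2->W: 35 × 3 = 105
  P2->X: 15 × 8 = 120
  P3->X: 20 × 2 = 40
Optimal cost = 345.
Saving = 485 − 345 = 140.

140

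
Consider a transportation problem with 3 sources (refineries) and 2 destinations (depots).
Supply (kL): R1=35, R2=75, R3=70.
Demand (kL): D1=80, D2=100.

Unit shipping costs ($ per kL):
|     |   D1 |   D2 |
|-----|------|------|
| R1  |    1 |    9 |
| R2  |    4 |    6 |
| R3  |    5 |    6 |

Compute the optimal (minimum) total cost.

An optimal shipping plan:
  R1->D1: 35 × $1 = $35
  R2->D1: 45 × $4 = $180
  R2->D2: 30 × $6 = $180
  R3->D2: 70 × $6 = $420
Total = 35 + 180 + 180 + 420 = $815.

815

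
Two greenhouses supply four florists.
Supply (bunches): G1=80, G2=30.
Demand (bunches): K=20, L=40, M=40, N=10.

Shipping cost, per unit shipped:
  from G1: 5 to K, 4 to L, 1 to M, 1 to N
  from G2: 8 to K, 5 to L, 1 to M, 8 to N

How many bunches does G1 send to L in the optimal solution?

40

Solving gives:
  G1->K: 20 bunches
  G1->L: 40 bunches
  G1->M: 10 bunches
  G1->N: 10 bunches
  G2->M: 30 bunches
Total cost = 310.
So G1→L carries 40 bunches.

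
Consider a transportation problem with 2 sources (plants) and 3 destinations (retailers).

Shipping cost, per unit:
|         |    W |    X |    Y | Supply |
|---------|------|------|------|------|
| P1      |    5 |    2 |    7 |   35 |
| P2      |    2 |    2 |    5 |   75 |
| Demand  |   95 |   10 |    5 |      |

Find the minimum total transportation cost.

An optimal shipping plan:
  P1 to W: 20 × 5 = 100
  P1 to X: 10 × 2 = 20
  P1 to Y: 5 × 7 = 35
  P2 to W: 75 × 2 = 150
Total = 100 + 20 + 35 + 150 = 305.

305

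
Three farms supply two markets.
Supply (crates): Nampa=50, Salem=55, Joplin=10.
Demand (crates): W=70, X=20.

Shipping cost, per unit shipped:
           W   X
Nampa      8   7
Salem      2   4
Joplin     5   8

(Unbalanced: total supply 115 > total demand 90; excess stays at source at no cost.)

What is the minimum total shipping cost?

A cheapest plan:
  Nampa to W: 5 × 8 = 40
  Nampa to X: 20 × 7 = 140
  Salem to W: 55 × 2 = 110
  Joplin to W: 10 × 5 = 50
Total = 40 + 140 + 110 + 50 = 340.

340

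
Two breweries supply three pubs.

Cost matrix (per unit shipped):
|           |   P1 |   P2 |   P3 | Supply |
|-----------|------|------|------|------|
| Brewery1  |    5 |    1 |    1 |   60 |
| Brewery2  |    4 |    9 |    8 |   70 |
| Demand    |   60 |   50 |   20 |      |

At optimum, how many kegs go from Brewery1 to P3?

Solving gives:
  Brewery1–P2: 50 × 1 = 50
  Brewery1–P3: 10 × 1 = 10
  Brewery2–P1: 60 × 4 = 240
  Brewery2–P3: 10 × 8 = 80
Total cost = 380.
So Brewery1→P3 carries 10 kegs.

10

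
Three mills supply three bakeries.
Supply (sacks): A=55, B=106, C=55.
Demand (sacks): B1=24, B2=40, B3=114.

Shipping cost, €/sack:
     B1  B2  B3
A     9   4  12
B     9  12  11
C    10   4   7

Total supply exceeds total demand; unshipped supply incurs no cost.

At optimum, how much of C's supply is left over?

Minimum-cost shipments:
  A->B2: 40 × €4 = €160
  B->B1: 24 × €9 = €216
  B->B3: 59 × €11 = €649
  C->B3: 55 × €7 = €385
Total cost = €1410.
C ships 55 of its 55, leaving 0.

0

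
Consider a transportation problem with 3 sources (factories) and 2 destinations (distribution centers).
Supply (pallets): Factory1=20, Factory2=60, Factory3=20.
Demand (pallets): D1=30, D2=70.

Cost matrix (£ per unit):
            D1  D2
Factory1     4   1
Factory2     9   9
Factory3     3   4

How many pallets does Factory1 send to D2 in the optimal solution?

20

Optimal shipments:
  Factory1→D2: 20 pallets
  Factory2→D1: 10 pallets
  Factory2→D2: 50 pallets
  Factory3→D1: 20 pallets
Total cost = £620.
So Factory1→D2 carries 20 pallets.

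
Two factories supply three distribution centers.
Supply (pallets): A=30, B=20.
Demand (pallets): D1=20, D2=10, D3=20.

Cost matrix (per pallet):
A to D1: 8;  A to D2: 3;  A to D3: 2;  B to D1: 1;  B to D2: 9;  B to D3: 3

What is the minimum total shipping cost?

90

One minimum-cost allocation:
  A to D2: 10 × 3 = 30
  A to D3: 20 × 2 = 40
  B to D1: 20 × 1 = 20
Total = 30 + 40 + 20 = 90.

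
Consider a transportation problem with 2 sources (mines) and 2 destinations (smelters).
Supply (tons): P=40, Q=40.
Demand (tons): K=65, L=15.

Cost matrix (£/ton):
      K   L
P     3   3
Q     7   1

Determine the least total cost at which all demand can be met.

310

One minimum-cost allocation:
  P->K: 40 × £3 = £120
  Q->K: 25 × £7 = £175
  Q->L: 15 × £1 = £15
Total = 120 + 175 + 15 = £310.
(Supply check: P ships 40; Q ships 40.)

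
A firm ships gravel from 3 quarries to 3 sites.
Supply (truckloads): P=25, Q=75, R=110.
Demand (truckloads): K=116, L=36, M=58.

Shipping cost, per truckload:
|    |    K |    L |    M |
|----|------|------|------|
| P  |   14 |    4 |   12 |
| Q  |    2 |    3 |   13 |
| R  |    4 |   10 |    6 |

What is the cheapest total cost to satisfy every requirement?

817

One minimum-cost allocation:
  P to L: 25 × 4 = 100
  Q to K: 64 × 2 = 128
  Q to L: 11 × 3 = 33
  R to K: 52 × 4 = 208
  R to M: 58 × 6 = 348
Total = 100 + 128 + 33 + 208 + 348 = 817.
(Supply check: P ships 25; Q ships 75; R ships 110.)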